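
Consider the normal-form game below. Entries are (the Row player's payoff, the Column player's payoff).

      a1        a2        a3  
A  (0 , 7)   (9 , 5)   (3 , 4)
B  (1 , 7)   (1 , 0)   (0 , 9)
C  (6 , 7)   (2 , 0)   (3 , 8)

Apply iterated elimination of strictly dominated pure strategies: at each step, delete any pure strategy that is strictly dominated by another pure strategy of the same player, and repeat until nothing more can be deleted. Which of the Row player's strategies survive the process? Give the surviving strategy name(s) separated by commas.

Row B is eliminated: C beats it against every remaining column (a1: 6>1, a2: 2>1, a3: 3>0).
The Column player's strategy a2 is strictly dominated by a1 (A: 7>5, C: 7>0) and is removed.
Among the remaining strategies, none is strictly dominated by another pure strategy of the same player, so the elimination stops.
Surviving strategies — the Row player: {A, C}; the Column player: {a1, a3}.

A, C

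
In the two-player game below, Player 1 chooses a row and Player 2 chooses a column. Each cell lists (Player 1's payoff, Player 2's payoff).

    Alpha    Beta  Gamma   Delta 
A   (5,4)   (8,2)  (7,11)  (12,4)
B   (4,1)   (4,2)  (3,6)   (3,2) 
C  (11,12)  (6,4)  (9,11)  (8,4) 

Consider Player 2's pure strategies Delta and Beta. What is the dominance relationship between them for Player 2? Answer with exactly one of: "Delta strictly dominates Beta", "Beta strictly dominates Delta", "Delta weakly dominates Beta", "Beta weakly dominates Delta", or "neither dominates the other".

Delta weakly dominates Beta

Delta's payoffs vs Beta's, by Player 1's action — A: 4>2, B: 2=2, C: 4=4.
Delta is at least as good everywhere and strictly better somewhere (tied only at B, C), so Delta weakly but not strictly dominates Beta.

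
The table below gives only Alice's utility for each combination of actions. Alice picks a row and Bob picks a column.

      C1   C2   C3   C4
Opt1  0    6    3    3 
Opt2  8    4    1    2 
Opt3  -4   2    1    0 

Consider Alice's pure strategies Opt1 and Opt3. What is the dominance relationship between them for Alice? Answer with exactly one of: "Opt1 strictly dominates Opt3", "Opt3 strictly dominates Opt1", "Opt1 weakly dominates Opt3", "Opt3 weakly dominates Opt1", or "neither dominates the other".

Opt1 strictly dominates Opt3

Opt1's payoffs vs Opt3's, by Bob's action — C1: 0>-4, C2: 6>2, C3: 3>1, C4: 3>0.
Every comparison favours Opt1, so Opt1 strictly dominates Opt3.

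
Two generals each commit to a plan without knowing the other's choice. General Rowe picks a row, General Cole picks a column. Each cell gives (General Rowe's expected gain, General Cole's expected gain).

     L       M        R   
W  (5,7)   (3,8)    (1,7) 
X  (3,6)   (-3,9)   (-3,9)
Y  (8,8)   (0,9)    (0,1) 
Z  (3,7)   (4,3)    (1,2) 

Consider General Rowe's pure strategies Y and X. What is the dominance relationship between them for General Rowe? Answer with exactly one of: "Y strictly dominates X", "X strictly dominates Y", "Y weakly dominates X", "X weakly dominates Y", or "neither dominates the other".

Y strictly dominates X

Y's payoffs vs X's, by General Cole's action — L: 8>3, M: 0>-3, R: 0>-3.
Every comparison favours Y, so Y strictly dominates X.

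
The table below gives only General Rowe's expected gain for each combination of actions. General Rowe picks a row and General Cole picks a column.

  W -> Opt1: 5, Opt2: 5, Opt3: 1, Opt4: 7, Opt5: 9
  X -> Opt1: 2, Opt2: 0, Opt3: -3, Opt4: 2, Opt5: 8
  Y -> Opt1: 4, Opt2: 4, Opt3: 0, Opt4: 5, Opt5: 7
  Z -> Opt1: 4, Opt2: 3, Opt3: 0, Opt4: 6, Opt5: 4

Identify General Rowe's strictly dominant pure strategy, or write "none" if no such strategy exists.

W vs X: Opt1: 5>2, Opt2: 5>0, Opt3: 1>-3, Opt4: 7>2, Opt5: 9>8.
W vs Y: Opt1: 5>4, Opt2: 5>4, Opt3: 1>0, Opt4: 7>5, Opt5: 9>7.
W vs Z: Opt1: 5>4, Opt2: 5>3, Opt3: 1>0, Opt4: 7>6, Opt5: 9>4.
W strictly beats every other strategy against every opponent action, so it is strictly dominant.

W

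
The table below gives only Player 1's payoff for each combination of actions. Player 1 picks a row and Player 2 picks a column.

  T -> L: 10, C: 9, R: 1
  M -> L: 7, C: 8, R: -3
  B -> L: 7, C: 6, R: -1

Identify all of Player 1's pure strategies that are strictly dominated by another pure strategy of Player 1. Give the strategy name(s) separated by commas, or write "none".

T: no other strategy beats it everywhere (M at L (10>7); B at L (10>7)).
M is strictly dominated by T (L: 10>7, C: 9>8, R: 1>-3).
B is strictly dominated by T (L: 10>7, C: 9>6, R: 1>-1).

M, B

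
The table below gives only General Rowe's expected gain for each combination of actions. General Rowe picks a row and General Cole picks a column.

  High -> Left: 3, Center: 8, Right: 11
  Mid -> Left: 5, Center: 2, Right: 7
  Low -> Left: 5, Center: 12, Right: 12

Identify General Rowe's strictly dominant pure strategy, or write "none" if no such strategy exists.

High fails to dominate Mid at Left (3<5).
Mid fails to dominate High at Center (2<8).
Low fails to dominate Mid at Left (5=5).
No single strategy dominates all the others.

none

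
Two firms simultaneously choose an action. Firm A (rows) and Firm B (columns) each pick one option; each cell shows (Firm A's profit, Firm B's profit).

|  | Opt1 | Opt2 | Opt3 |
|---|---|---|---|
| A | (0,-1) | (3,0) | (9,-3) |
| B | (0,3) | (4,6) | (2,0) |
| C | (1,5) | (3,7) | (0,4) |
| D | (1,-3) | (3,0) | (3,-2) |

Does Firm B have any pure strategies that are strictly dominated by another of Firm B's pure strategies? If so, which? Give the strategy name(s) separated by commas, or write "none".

Opt1, Opt3

Opt1 is strictly dominated by Opt2 (A: 0>-1, B: 6>3, C: 7>5, D: 0>-3).
Nothing dominates Opt2: Opt1 at A (0>-1); Opt3 at A (0>-3).
Opt2 strictly dominates Opt3 — A: 0>-3, B: 6>0, C: 7>4, D: 0>-2.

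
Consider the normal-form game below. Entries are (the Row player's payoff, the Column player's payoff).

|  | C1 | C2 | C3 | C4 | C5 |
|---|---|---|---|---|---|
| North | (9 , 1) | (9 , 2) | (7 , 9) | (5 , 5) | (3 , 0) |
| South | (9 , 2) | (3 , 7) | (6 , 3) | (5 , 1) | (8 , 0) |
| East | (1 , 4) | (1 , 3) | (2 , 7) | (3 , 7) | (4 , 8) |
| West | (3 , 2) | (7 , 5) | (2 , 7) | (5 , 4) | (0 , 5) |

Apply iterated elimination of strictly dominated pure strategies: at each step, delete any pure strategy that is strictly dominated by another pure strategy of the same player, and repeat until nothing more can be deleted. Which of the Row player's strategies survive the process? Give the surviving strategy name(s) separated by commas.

North

The Row player's strategy East is strictly dominated by South (C1: 9>1, C2: 3>1, C3: 6>2, C4: 5>3, C5: 8>4) and is removed.
Column C1 is eliminated: C2 beats it against every remaining row (North: 2>1, South: 7>2, West: 5>2).
For the Column player, C3 strictly dominates C4 on the remaining rows (North: 9>5, South: 3>1, West: 7>4); eliminate C4.
Row West is eliminated: North beats it against every remaining column (C2: 9>7, C3: 7>2, C5: 3>0).
For the Column player, C2 strictly dominates C5 on the remaining rows (North: 2>0, South: 7>0); eliminate C5.
The Row player's strategy South is strictly dominated by North (C2: 9>3, C3: 7>6) and is removed.
Column C2 is eliminated: C3 beats it against every remaining row (North: 9>2).
Among the remaining strategies, none is strictly dominated by another pure strategy of the same player, so the elimination stops.
Surviving strategies — the Row player: {North}; the Column player: {C3}.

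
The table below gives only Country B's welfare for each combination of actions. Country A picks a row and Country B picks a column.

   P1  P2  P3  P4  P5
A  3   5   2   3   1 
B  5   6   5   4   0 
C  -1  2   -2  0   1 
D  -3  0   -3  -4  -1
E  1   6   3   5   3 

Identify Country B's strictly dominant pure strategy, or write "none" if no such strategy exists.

P2 vs P1: A: 5>3, B: 6>5, C: 2>-1, D: 0>-3, E: 6>1.
P2 vs P3: A: 5>2, B: 6>5, C: 2>-2, D: 0>-3, E: 6>3.
P2 vs P4: A: 5>3, B: 6>4, C: 2>0, D: 0>-4, E: 6>5.
P2 vs P5: A: 5>1, B: 6>0, C: 2>1, D: 0>-1, E: 6>3.
P2 strictly beats every other strategy against every opponent action, so it is strictly dominant.

P2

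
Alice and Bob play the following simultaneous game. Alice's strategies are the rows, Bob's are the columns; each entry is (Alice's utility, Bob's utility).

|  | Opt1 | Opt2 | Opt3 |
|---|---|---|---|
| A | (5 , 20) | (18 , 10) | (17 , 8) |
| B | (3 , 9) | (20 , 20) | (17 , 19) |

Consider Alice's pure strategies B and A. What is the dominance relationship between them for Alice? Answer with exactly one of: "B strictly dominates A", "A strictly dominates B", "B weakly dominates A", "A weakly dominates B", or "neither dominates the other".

neither dominates the other

B's payoffs vs A's, by Bob's action — Opt1: 3<5, Opt2: 20>18, Opt3: 17=17.
B does better at Opt2 but worse at Opt1; neither strategy dominates the other.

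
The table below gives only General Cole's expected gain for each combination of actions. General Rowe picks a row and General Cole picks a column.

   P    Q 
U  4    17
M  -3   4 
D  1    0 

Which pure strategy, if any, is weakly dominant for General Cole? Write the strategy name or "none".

none

P fails to dominate Q at U (4<17).
Q fails to dominate P at D (0<1).
No single strategy dominates all the others.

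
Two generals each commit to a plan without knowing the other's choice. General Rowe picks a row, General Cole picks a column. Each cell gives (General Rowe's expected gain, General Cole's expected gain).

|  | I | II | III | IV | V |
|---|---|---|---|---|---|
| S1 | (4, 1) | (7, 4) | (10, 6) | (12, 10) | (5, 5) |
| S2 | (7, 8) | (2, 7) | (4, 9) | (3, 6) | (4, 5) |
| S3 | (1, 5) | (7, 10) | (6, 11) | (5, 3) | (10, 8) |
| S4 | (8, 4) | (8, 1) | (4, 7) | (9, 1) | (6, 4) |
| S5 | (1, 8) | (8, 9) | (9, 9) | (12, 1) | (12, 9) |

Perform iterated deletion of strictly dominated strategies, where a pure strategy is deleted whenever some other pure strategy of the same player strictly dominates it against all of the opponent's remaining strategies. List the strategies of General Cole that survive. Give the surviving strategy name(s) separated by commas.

For General Cole, III strictly dominates I on the remaining rows (S1: 6>1, S2: 9>8, S3: 11>5, S4: 7>4, S5: 9>8); eliminate I.
Row S2 is eliminated: S1 beats it against every remaining column (II: 7>2, III: 10>4, IV: 12>3, V: 5>4).
For General Rowe, S5 strictly dominates S3 on the remaining columns (II: 8>7, III: 9>6, IV: 12>5, V: 12>10); eliminate S3.
Among the remaining strategies, none is strictly dominated by another pure strategy of the same player, so the elimination stops.
Surviving strategies — General Rowe: {S1, S4, S5}; General Cole: {II, III, IV, V}.

II, III, IV, V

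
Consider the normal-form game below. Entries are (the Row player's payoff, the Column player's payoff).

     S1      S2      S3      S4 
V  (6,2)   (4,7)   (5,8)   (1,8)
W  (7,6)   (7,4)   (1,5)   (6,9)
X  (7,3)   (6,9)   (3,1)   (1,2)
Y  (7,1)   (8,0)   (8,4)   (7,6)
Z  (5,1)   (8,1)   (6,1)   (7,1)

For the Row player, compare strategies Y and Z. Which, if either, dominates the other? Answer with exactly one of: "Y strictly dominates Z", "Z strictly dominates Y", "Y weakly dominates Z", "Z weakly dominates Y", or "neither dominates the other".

Y weakly dominates Z

Compare Y to Z across each opponent action: S1: 7>5, S2: 8=8, S3: 8>6, S4: 7=7.
Y is at least as good everywhere and strictly better somewhere (tied only at S2, S4), so Y weakly but not strictly dominates Z.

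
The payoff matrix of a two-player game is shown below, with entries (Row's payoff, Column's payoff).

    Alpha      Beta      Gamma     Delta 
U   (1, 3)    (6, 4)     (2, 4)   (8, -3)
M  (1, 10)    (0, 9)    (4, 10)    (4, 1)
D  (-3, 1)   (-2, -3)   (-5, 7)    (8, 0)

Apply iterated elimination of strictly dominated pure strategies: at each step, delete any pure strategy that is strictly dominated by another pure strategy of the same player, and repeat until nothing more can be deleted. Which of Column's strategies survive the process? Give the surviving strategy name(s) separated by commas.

For Column, Alpha strictly dominates Delta on the remaining rows (U: 3>-3, M: 10>1, D: 1>0); eliminate Delta.
Row D is eliminated: U beats it against every remaining column (Alpha: 1>-3, Beta: 6>-2, Gamma: 2>-5).
Among the remaining strategies, none is strictly dominated by another pure strategy of the same player, so the elimination stops.
Surviving strategies — Row: {U, M}; Column: {Alpha, Beta, Gamma}.

Alpha, Beta, Gamma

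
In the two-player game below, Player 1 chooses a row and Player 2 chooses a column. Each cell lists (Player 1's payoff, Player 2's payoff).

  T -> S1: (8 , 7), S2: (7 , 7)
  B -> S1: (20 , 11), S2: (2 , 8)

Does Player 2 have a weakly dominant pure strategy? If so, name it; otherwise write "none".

S1 vs S2: T: 7=7, B: 11>8.
S1 is at least as good as every other strategy against every opponent action, so it is weakly dominant.

S1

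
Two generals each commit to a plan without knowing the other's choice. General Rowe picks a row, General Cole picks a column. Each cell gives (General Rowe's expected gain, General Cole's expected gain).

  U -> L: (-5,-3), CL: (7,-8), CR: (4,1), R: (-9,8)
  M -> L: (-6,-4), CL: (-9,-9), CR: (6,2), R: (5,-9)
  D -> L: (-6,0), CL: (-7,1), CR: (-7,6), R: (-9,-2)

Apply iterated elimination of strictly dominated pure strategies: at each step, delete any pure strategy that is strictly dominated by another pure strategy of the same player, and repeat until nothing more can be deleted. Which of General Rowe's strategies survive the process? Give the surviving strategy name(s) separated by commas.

M

For General Cole, CR strictly dominates L on the remaining rows (U: 1>-3, M: 2>-4, D: 6>0); eliminate L.
For General Cole, CR strictly dominates CL on the remaining rows (U: 1>-8, M: 2>-9, D: 6>1); eliminate CL.
General Rowe's strategy U is strictly dominated by M (CR: 6>4, R: 5>-9) and is removed.
General Rowe's strategy D is strictly dominated by M (CR: 6>-7, R: 5>-9) and is removed.
General Cole's strategy R is strictly dominated by CR (M: 2>-9) and is removed.
Among the remaining strategies, none is strictly dominated by another pure strategy of the same player, so the elimination stops.
Surviving strategies — General Rowe: {M}; General Cole: {CR}.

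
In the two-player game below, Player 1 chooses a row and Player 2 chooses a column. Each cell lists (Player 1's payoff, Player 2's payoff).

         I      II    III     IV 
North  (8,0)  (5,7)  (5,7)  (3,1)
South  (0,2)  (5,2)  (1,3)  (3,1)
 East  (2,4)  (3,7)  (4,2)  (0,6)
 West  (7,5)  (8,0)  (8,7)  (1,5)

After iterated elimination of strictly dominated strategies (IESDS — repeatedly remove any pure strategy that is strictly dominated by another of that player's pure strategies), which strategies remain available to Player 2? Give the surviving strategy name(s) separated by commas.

Row East is eliminated: North beats it against every remaining column (I: 8>2, II: 5>3, III: 5>4, IV: 3>0).
Player 2's strategy I is strictly dominated by III (North: 7>0, South: 3>2, West: 7>5) and is removed.
Player 2's strategy IV is strictly dominated by III (North: 7>1, South: 3>1, West: 7>5) and is removed.
Player 1's strategy North is strictly dominated by West (II: 8>5, III: 8>5) and is removed.
Player 1's strategy South is strictly dominated by West (II: 8>5, III: 8>1) and is removed.
Column II is eliminated: III beats it against every remaining row (West: 7>0).
Among the remaining strategies, none is strictly dominated by another pure strategy of the same player, so the elimination stops.
Surviving strategies — Player 1: {West}; Player 2: {III}.

III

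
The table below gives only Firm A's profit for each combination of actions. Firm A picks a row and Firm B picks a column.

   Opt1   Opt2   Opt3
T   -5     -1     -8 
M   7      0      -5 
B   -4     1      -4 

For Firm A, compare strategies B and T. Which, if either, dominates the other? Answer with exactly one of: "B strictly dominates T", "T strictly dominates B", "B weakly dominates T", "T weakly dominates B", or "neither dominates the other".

Compare B to T across every action of Firm B: Opt1: -4>-5, Opt2: 1>-1, Opt3: -4>-8.
B gives a strictly higher payoff against every action of Firm B, so B strictly dominates T.

B strictly dominates T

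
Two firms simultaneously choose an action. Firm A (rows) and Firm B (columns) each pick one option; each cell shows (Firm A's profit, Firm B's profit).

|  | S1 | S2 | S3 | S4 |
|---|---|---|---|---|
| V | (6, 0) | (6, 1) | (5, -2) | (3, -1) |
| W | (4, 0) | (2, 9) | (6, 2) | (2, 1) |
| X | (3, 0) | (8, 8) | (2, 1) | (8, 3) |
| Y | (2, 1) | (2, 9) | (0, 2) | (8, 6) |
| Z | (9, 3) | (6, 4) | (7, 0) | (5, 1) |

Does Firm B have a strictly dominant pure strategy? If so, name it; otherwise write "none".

S2

S2 vs S1: V: 1>0, W: 9>0, X: 8>0, Y: 9>1, Z: 4>3.
S2 vs S3: V: 1>-2, W: 9>2, X: 8>1, Y: 9>2, Z: 4>0.
S2 vs S4: V: 1>-1, W: 9>1, X: 8>3, Y: 9>6, Z: 4>1.
S2 strictly beats every other strategy against every opponent action, so it is strictly dominant.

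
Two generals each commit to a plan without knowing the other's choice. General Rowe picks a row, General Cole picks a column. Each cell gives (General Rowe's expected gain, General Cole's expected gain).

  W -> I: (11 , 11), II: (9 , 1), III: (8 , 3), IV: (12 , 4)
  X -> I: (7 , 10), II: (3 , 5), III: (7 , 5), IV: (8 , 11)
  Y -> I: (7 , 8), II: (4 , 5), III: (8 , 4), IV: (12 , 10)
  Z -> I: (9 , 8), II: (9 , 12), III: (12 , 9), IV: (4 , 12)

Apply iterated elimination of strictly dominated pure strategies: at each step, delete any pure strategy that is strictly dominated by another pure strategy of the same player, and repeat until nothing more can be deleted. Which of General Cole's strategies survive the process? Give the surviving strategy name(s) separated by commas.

I, II, IV

For General Rowe, W strictly dominates X on the remaining columns (I: 11>7, II: 9>3, III: 8>7, IV: 12>8); eliminate X.
Column III is eliminated: IV beats it against every remaining row (W: 4>3, Y: 10>4, Z: 12>9).
Among the remaining strategies, none is strictly dominated by another pure strategy of the same player, so the elimination stops.
Surviving strategies — General Rowe: {W, Y, Z}; General Cole: {I, II, IV}.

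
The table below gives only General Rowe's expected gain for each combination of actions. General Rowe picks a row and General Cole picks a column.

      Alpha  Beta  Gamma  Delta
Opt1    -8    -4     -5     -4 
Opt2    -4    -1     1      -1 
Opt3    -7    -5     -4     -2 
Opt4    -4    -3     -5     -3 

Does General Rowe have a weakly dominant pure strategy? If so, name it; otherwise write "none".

Opt2 vs Opt1: Alpha: -4>-8, Beta: -1>-4, Gamma: 1>-5, Delta: -1>-4.
Opt2 vs Opt3: Alpha: -4>-7, Beta: -1>-5, Gamma: 1>-4, Delta: -1>-2.
Opt2 vs Opt4: Alpha: -4=-4, Beta: -1>-3, Gamma: 1>-5, Delta: -1>-3.
Opt2 is at least as good as every other strategy against every opponent action, so it is weakly dominant.

Opt2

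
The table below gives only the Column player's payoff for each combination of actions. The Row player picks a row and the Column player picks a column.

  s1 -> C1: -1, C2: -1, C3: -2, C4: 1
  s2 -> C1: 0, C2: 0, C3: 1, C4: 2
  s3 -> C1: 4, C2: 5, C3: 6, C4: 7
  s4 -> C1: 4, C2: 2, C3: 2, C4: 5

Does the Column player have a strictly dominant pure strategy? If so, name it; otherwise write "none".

C4

C4 vs C1: s1: 1>-1, s2: 2>0, s3: 7>4, s4: 5>4.
C4 vs C2: s1: 1>-1, s2: 2>0, s3: 7>5, s4: 5>2.
C4 vs C3: s1: 1>-2, s2: 2>1, s3: 7>6, s4: 5>2.
C4 strictly beats every other strategy against every opponent action, so it is strictly dominant.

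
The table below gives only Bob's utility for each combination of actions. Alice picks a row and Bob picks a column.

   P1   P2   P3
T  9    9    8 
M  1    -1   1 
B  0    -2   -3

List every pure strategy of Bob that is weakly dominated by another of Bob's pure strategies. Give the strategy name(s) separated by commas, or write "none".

P1: no other strategy beats it everywhere (P2 at M (1>-1); P3 at T (9>8)).
P1 weakly dominates P2 — T: 9=9, M: 1>-1, B: 0>-2.
P3 is weakly dominated by P1 (T: 9>8, M: 1=1, B: 0>-3).

P2, P3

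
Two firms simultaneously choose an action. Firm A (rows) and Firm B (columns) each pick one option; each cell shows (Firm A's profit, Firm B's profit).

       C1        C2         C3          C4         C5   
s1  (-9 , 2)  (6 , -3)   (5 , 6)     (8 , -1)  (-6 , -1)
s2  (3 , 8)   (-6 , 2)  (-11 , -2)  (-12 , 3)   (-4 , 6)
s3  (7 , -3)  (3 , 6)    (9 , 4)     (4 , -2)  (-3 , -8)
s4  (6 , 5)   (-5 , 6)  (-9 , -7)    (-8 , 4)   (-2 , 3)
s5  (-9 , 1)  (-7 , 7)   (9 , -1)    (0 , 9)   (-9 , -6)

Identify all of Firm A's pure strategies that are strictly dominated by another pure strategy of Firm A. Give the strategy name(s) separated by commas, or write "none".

Nothing dominates s1: s2 at C2 (6>-6); s3 at C2 (6>3); s4 at C2 (6>-5); s5 at C1 (-9=-9).
s2 is strictly dominated by s3 (C1: 7>3, C2: 3>-6, C3: 9>-11, C4: 4>-12, C5: -3>-4).
Nothing dominates s3: s1 at C1 (7>-9); s2 at C1 (7>3); s4 at C1 (7>6); s5 at C1 (7>-9).
Nothing dominates s4: s1 at C1 (6>-9); s2 at C1 (6>3); s3 at C5 (-2>-3); s5 at C1 (6>-9).
s5 is not dominated — it holds its own against s1 at C1 (-9=-9); s2 at C3 (9>-11); s3 at C3 (9=9); s4 at C3 (9>-9).

s2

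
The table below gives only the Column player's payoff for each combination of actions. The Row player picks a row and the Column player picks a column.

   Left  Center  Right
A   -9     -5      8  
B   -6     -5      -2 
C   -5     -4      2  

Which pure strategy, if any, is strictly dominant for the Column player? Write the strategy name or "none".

Right

Right vs Left: A: 8>-9, B: -2>-6, C: 2>-5.
Right vs Center: A: 8>-5, B: -2>-5, C: 2>-4.
Right strictly beats every other strategy against every opponent action, so it is strictly dominant.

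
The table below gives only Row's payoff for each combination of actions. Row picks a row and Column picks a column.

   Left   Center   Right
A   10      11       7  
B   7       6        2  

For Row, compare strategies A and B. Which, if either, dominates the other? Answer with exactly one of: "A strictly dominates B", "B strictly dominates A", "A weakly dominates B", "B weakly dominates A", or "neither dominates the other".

Compare A to B across every action of Column: Left: 10>7, Center: 11>6, Right: 7>2.
Every comparison favours A, so A strictly dominates B.

A strictly dominates B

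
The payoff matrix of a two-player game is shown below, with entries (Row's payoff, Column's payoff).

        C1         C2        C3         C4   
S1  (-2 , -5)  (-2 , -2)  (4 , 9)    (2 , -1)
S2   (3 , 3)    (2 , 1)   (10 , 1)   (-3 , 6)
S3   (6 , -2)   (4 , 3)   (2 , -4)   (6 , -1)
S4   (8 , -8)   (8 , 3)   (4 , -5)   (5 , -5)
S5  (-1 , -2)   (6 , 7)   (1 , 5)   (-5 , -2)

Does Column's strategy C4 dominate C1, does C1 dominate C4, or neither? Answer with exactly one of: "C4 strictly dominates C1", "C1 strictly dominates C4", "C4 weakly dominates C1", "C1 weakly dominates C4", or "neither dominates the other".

C4's payoffs vs C1's, by Row's action — S1: -1>-5, S2: 6>3, S3: -1>-2, S4: -5>-8, S5: -2=-2.
C4 is at least as good everywhere and strictly better somewhere (tied only at S5), so C4 weakly but not strictly dominates C1.

C4 weakly dominates C1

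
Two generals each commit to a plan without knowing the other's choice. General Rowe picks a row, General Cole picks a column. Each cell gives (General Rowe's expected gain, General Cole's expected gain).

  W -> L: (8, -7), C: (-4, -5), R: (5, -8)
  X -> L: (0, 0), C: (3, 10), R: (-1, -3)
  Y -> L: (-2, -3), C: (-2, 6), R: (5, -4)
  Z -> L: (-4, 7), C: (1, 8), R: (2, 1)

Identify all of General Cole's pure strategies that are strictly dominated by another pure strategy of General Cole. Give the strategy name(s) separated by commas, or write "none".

L, R

L: dominated, since C does at least as well everywhere (W: -5>-7, X: 10>0, Y: 6>-3, Z: 8>7).
C: no other strategy beats it everywhere (L at W (-5>-7); R at W (-5>-8)).
R is strictly dominated by L (W: -7>-8, X: 0>-3, Y: -3>-4, Z: 7>1).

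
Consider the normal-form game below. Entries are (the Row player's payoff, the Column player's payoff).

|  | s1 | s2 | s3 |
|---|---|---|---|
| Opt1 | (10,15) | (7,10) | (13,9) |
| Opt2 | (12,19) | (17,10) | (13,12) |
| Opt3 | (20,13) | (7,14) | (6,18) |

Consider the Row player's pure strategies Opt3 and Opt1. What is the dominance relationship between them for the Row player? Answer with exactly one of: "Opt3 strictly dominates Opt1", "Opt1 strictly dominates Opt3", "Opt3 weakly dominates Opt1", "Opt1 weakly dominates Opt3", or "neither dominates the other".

neither dominates the other

Opt3's payoffs vs Opt1's, by the Column player's action — s1: 20>10, s2: 7=7, s3: 6<13.
Opt3 does better at s1 but worse at s3; neither strategy dominates the other.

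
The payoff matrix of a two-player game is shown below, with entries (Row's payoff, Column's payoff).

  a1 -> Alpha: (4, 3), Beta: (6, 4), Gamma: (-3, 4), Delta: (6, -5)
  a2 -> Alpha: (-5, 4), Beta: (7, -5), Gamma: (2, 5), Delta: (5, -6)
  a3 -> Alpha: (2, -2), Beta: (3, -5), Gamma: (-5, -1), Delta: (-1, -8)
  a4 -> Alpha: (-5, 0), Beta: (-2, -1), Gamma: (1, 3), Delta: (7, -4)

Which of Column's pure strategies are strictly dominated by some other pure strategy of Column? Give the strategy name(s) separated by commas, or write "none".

Gamma strictly dominates Alpha — a1: 4>3, a2: 5>4, a3: -1>-2, a4: 3>0.
Beta is not dominated — it holds its own against Alpha at a1 (4>3); Gamma at a1 (4=4); Delta at a1 (4>-5).
Nothing dominates Gamma: Alpha at a1 (4>3); Beta at a1 (4=4); Delta at a1 (4>-5).
Delta: dominated, since Alpha does at least as well everywhere (a1: 3>-5, a2: 4>-6, a3: -2>-8, a4: 0>-4).

Alpha, Delta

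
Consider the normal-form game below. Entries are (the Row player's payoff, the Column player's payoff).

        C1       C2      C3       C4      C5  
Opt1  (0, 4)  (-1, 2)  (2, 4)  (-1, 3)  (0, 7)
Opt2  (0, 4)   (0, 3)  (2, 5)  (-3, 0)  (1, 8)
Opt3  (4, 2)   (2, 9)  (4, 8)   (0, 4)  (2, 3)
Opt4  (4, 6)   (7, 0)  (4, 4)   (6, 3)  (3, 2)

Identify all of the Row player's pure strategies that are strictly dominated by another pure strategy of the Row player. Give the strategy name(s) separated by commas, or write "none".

Opt3 strictly dominates Opt1 — C1: 4>0, C2: 2>-1, C3: 4>2, C4: 0>-1, C5: 2>0.
Opt3 strictly dominates Opt2 — C1: 4>0, C2: 2>0, C3: 4>2, C4: 0>-3, C5: 2>1.
Nothing dominates Opt3: Opt1 at C1 (4>0); Opt2 at C1 (4>0); Opt4 at C1 (4=4).
Opt4 is not dominated — it holds its own against Opt1 at C1 (4>0); Opt2 at C1 (4>0); Opt3 at C1 (4=4).

Opt1, Opt2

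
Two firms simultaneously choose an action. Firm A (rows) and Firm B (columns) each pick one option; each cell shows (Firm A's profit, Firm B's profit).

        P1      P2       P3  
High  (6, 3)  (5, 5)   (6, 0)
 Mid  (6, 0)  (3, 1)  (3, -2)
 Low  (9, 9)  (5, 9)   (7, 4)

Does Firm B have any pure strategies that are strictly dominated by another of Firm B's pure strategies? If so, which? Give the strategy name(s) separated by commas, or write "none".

P1: no other strategy beats it everywhere (P2 at Low (9=9); P3 at High (3>0)).
Nothing dominates P2: P1 at High (5>3); P3 at High (5>0).
P3 is strictly dominated by P1 (High: 3>0, Mid: 0>-2, Low: 9>4).

P3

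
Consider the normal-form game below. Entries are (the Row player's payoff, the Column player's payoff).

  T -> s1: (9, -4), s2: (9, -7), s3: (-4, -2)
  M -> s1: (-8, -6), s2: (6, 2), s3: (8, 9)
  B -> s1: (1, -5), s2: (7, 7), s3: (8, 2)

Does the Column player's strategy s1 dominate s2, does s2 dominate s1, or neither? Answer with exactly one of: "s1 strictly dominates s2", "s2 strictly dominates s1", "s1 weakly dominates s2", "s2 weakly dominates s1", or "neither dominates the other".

neither dominates the other

s1's payoffs vs s2's, by the Row player's action — T: -4>-7, M: -6<2, B: -5<7.
s1 does better at T but worse at M, B; neither strategy dominates the other.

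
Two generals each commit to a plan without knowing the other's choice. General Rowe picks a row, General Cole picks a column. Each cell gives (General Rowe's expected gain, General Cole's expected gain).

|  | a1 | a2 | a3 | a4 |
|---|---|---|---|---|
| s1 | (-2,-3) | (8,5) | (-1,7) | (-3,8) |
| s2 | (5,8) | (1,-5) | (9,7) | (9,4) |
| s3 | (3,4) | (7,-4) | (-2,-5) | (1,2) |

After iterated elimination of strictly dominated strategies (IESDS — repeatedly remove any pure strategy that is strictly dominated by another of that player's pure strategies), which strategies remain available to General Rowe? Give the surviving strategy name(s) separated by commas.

For General Cole, a4 strictly dominates a2 on the remaining rows (s1: 8>5, s2: 4>-5, s3: 2>-4); eliminate a2.
For General Rowe, s2 strictly dominates s1 on the remaining columns (a1: 5>-2, a3: 9>-1, a4: 9>-3); eliminate s1.
Row s3 is eliminated: s2 beats it against every remaining column (a1: 5>3, a3: 9>-2, a4: 9>1).
For General Cole, a1 strictly dominates a3 on the remaining rows (s2: 8>7); eliminate a3.
General Cole's strategy a4 is strictly dominated by a1 (s2: 8>4) and is removed.
Among the remaining strategies, none is strictly dominated by another pure strategy of the same player, so the elimination stops.
Surviving strategies — General Rowe: {s2}; General Cole: {a1}.

s2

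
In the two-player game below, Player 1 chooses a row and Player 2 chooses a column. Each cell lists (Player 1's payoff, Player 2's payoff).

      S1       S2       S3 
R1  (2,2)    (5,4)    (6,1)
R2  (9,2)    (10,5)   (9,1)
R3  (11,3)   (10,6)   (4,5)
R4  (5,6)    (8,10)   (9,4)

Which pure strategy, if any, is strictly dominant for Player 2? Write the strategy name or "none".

S2 vs S1: R1: 4>2, R2: 5>2, R3: 6>3, R4: 10>6.
S2 vs S3: R1: 4>1, R2: 5>1, R3: 6>5, R4: 10>4.
S2 strictly beats every other strategy against every opponent action, so it is strictly dominant.

S2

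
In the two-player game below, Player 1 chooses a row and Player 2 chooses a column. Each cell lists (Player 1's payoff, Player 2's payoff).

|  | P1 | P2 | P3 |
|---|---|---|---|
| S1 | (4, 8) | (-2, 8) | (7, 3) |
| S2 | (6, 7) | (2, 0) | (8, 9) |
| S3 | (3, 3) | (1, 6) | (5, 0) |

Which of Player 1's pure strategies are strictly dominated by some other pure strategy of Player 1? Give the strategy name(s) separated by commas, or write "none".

S1, S3

S2 strictly dominates S1 — P1: 6>4, P2: 2>-2, P3: 8>7.
Nothing dominates S2: S1 at P1 (6>4); S3 at P1 (6>3).
S3 is strictly dominated by S2 (P1: 6>3, P2: 2>1, P3: 8>5).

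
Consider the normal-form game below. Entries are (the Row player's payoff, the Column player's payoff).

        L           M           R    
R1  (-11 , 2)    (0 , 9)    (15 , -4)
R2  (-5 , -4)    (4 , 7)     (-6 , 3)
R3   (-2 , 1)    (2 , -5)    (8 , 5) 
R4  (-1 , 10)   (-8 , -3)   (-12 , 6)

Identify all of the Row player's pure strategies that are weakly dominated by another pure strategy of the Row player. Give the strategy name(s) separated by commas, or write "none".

Nothing dominates R1: R2 at R (15>-6); R3 at R (15>8); R4 at M (0>-8).
R2: no other strategy beats it everywhere (R1 at L (-5>-11); R3 at M (4>2); R4 at M (4>-8)).
R3 is not dominated — it holds its own against R1 at L (-2>-11); R2 at L (-2>-5); R4 at M (2>-8).
R4 is not dominated — it holds its own against R1 at L (-1>-11); R2 at L (-1>-5); R3 at L (-1>-2).

none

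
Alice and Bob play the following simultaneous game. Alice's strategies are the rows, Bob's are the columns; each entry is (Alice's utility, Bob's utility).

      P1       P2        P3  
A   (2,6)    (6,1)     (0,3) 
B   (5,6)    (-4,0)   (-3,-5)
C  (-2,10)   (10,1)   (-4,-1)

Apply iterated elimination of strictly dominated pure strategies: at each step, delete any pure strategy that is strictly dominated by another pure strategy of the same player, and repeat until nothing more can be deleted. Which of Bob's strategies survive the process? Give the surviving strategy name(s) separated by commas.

P1

Bob's strategy P2 is strictly dominated by P1 (A: 6>1, B: 6>0, C: 10>1) and is removed.
Alice's strategy C is strictly dominated by A (P1: 2>-2, P3: 0>-4) and is removed.
For Bob, P1 strictly dominates P3 on the remaining rows (A: 6>3, B: 6>-5); eliminate P3.
For Alice, B strictly dominates A on the remaining columns (P1: 5>2); eliminate A.
Among the remaining strategies, none is strictly dominated by another pure strategy of the same player, so the elimination stops.
Surviving strategies — Alice: {B}; Bob: {P1}.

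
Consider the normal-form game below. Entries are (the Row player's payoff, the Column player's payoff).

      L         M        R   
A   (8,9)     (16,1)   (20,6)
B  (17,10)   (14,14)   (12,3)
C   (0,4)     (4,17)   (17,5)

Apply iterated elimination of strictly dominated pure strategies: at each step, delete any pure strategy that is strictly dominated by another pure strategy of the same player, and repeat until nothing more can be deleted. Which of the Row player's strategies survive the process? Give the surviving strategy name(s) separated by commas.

A, B

The Row player's strategy C is strictly dominated by A (L: 8>0, M: 16>4, R: 20>17) and is removed.
For the Column player, L strictly dominates R on the remaining rows (A: 9>6, B: 10>3); eliminate R.
Among the remaining strategies, none is strictly dominated by another pure strategy of the same player, so the elimination stops.
Surviving strategies — the Row player: {A, B}; the Column player: {L, M}.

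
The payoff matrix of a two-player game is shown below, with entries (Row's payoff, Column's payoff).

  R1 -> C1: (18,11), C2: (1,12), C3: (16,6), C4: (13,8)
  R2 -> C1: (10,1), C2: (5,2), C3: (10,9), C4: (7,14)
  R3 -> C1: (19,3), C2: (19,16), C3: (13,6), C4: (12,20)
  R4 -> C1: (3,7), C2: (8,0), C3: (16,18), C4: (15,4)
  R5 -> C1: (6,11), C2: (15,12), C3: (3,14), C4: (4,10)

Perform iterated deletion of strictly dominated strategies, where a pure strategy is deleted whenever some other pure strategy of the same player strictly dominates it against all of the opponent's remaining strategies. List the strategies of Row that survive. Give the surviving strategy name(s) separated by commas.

R1, R3, R4

Row R2 is eliminated: R3 beats it against every remaining column (C1: 19>10, C2: 19>5, C3: 13>10, C4: 12>7).
For Row, R3 strictly dominates R5 on the remaining columns (C1: 19>6, C2: 19>15, C3: 13>3, C4: 12>4); eliminate R5.
Among the remaining strategies, none is strictly dominated by another pure strategy of the same player, so the elimination stops.
Surviving strategies — Row: {R1, R3, R4}; Column: {C1, C2, C3, C4}.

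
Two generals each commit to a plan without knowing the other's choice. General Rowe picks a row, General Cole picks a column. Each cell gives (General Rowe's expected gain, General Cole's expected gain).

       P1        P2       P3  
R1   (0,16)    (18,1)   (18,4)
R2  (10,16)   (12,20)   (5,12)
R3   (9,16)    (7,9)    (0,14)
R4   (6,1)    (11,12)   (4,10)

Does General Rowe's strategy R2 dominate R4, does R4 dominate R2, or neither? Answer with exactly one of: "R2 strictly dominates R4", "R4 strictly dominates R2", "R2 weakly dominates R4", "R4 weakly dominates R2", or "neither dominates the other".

R2 strictly dominates R4

R2's payoffs vs R4's, by General Cole's action — P1: 10>6, P2: 12>11, P3: 5>4.
R2 gives a strictly higher payoff against each opponent action, so R2 strictly dominates R4.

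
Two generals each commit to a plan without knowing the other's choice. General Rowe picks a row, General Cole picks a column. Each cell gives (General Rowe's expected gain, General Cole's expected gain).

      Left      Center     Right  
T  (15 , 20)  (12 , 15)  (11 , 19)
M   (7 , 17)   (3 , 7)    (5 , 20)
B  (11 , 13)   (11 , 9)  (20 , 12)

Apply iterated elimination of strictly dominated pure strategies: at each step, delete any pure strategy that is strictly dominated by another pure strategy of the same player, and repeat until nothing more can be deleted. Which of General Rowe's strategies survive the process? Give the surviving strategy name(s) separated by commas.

T

General Rowe's strategy M is strictly dominated by T (Left: 15>7, Center: 12>3, Right: 11>5) and is removed.
General Cole's strategy Center is strictly dominated by Left (T: 20>15, B: 13>9) and is removed.
For General Cole, Left strictly dominates Right on the remaining rows (T: 20>19, B: 13>12); eliminate Right.
General Rowe's strategy B is strictly dominated by T (Left: 15>11) and is removed.
Among the remaining strategies, none is strictly dominated by another pure strategy of the same player, so the elimination stops.
Surviving strategies — General Rowe: {T}; General Cole: {Left}.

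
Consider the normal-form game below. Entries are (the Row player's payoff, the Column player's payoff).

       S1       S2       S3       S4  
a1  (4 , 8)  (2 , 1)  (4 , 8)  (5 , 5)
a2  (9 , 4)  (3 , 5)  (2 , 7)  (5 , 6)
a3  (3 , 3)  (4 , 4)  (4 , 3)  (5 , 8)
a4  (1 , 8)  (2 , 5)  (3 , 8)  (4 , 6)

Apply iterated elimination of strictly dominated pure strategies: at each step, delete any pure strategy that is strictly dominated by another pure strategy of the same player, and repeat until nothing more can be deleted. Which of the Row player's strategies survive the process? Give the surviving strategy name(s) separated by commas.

a1, a2, a3

Row a4 is eliminated: a3 beats it against every remaining column (S1: 3>1, S2: 4>2, S3: 4>3, S4: 5>4).
The Column player's strategy S2 is strictly dominated by S4 (a1: 5>1, a2: 6>5, a3: 8>4) and is removed.
Among the remaining strategies, none is strictly dominated by another pure strategy of the same player, so the elimination stops.
Surviving strategies — the Row player: {a1, a2, a3}; the Column player: {S1, S3, S4}.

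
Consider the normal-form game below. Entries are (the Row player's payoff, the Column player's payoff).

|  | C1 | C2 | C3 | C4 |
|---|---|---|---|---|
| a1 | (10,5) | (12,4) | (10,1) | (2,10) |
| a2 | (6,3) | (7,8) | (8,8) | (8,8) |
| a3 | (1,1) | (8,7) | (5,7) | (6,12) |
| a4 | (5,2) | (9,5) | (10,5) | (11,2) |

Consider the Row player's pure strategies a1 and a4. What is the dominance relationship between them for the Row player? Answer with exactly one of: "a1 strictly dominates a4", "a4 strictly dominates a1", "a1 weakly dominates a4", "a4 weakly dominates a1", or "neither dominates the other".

neither dominates the other

a1's payoffs vs a4's, by the Column player's action — C1: 10>5, C2: 12>9, C3: 10=10, C4: 2<11.
a1 does better at C1, C2 but worse at C4; neither strategy dominates the other.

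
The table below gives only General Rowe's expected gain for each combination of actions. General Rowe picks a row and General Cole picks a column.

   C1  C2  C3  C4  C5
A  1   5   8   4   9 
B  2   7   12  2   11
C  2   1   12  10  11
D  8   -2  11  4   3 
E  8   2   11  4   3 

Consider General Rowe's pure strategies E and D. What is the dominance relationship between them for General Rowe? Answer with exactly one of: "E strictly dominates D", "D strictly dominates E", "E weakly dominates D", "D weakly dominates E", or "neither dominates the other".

E weakly dominates D

E's payoffs vs D's, by General Cole's action — C1: 8=8, C2: 2>-2, C3: 11=11, C4: 4=4, C5: 3=3.
E is at least as good everywhere and strictly better somewhere (tied only at C1, C3, C4, C5), so E weakly but not strictly dominates D.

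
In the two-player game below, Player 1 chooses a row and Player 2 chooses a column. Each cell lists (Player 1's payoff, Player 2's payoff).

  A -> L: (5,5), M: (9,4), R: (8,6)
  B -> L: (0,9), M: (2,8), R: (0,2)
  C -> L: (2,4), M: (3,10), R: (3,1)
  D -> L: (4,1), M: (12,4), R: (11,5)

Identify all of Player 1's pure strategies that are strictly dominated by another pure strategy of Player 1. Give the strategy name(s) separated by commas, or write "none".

Nothing dominates A: B at L (5>0); C at L (5>2); D at L (5>4).
B is strictly dominated by A (L: 5>0, M: 9>2, R: 8>0).
A strictly dominates C — L: 5>2, M: 9>3, R: 8>3.
Nothing dominates D: A at M (12>9); B at L (4>0); C at L (4>2).

B, C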